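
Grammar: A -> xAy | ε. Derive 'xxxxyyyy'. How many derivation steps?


Derivation: A => xAy => xxAyy => xxxAyyy => xxxxAyyyy => xxxxyyyy
Steps: 5


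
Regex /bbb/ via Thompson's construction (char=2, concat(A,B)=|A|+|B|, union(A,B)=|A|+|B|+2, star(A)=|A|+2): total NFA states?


Syntax tree has 3 char leaf(s), 0 union(s), 0 star(s)
chars contribute 3×2 = 6; each union adds +2; each star adds +2
Total: 6 + 0 + 0 = 6 states


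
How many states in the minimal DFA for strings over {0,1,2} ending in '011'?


Track the longest suffix of input matching a prefix of '011': 4 classes (prefixes of length 0..3)
Minimal DFA: 4 states


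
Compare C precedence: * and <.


'*' is multiplicative (level 10); '<' is relational (level 7)
Higher level binds tighter
'*' has higher precedence than '<'


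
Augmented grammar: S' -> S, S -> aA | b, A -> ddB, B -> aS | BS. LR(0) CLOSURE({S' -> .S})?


Start: S' -> .S
For each item with dot before a nonterminal B, add B -> .γ for every B-production
Closure: [S' -> .S, S -> .aA, S -> .b]


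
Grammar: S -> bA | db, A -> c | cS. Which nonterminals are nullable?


A nonterminal is nullable iff some alternative derives ε (directly, or every symbol in it is nullable)
Nullable: {}


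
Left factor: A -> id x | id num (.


Common prefix: 'id'
Factored: A -> id A', A' -> x | num (


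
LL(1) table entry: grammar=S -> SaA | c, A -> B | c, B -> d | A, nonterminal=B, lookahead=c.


For [B, c]: 'c' ∈ FIRST(A)
Entry: B -> A


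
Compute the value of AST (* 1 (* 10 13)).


Evaluate inner: (* 10 13) = 130
Evaluate root: (* 1 130) = 130
Result: 130


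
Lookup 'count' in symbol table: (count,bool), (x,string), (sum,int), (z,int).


Lookup 'count' → type bool


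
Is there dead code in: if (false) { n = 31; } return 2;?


condition is constant false, so the whole block is unreachable
Dead: 'if (false) { n = 31; }'


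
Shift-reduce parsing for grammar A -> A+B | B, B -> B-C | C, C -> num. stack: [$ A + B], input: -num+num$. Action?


'-' can extend B; shift to build B -> B-C
Action: shift


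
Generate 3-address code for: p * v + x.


Break into single-operator statements:
t1 = p * v
t2 = t1 + x


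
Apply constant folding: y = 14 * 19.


14 * 19 = 266 at compile time
Optimized: y = 266


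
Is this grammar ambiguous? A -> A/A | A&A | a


'a/a&a' has two parse trees (no precedence encoded between / and &)
Ambiguous


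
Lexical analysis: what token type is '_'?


Pattern: letter/underscore followed by alphanumerics, not a keyword
Type: IDENTIFIER


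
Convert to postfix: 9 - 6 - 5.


Left to right (same or higher precedence on left)
Postfix: 9 6 - 5 -


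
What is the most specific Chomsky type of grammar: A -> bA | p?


Right-linear: every RHS is a terminal or a terminal followed by one nonterminal
Classification: Type 3 (Regular)


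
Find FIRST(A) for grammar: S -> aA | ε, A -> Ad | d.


Per alternative of A: FIRST(Ad) = {d}; FIRST(d) = {d}
FIRST(A) = {d}


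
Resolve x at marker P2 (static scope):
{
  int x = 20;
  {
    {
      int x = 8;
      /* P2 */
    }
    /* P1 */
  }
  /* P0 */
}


x declared in the same block as P2
x = 8


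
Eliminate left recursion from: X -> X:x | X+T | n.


Left-recursive alternatives: X:x, X+T; non-recursive: n
Introduce X': X -> nX', X' -> :xX' | +TX' | ε


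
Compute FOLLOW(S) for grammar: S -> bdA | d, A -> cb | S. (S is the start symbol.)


$ ∈ FOLLOW(S). For each A -> αBβ: add FIRST(β)\{ε} to FOLLOW(B); if β nullable, add FOLLOW(A).
FOLLOW(S) = {$}


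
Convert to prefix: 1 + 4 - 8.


left-to-right (same/higher precedence on left): tree is (- (+ 1 4) 8)
Prefix: - + 1 4 8


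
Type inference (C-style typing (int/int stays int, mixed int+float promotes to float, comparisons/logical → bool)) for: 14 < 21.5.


Operand types: int < float
Rule: comparison yields bool
Result type: bool


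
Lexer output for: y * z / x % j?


Scan left to right, longest-match per lexeme
Tokens: ID(y), OP(*), ID(z), OP(/), ID(x), OP(%), ID(j)


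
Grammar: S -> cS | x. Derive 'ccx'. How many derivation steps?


Derivation: S => cS => ccS => ccx
Steps: 3


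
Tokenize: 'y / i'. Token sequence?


Scan left to right, longest-match per lexeme
Tokens: ID(y), OP(/), ID(i)


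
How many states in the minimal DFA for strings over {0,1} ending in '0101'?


Track the longest suffix of input matching a prefix of '0101': 5 classes (prefixes of length 0..4)
Minimal DFA: 5 states


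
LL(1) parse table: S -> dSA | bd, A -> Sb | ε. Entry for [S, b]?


For [S, b]: 'b' ∈ FIRST(bd)
Entry: S -> bd


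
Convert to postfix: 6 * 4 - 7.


Left to right (same or higher precedence on left)
Postfix: 6 4 * 7 -


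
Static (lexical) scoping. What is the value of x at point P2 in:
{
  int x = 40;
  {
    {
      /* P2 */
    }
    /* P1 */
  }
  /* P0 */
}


P2's block does not declare x; resolves to the enclosing declaration at depth 0
x = 40


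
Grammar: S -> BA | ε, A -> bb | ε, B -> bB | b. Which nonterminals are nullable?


A nonterminal is nullable iff some alternative derives ε (directly, or every symbol in it is nullable)
Nullable: {A, S}


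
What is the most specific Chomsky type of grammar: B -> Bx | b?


Left-linear: every RHS is a terminal or one nonterminal followed by a terminal
Classification: Type 3 (Regular)


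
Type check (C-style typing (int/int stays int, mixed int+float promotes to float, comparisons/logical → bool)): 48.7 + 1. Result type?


Operand types: float + int
Rule: mixed int/float promotes to float; int/int stays int
Result type: float


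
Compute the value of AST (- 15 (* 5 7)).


Evaluate inner: (* 5 7) = 35
Evaluate root: (- 15 35) = -20
Result: -20


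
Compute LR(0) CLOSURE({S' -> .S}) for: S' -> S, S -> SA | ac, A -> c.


Start: S' -> .S
For each item with dot before a nonterminal B, add B -> .γ for every B-production
Closure: [S' -> .S, S -> .SA, S -> .ac]


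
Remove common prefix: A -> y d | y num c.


Common prefix: 'y'
Factored: A -> y A', A' -> d | num c


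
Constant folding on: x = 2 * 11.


2 * 11 = 22 at compile time
Optimized: x = 22


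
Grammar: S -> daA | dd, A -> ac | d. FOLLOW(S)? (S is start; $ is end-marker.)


$ ∈ FOLLOW(S). For each A -> αBβ: add FIRST(β)\{ε} to FOLLOW(B); if β nullable, add FOLLOW(A).
FOLLOW(S) = {$}


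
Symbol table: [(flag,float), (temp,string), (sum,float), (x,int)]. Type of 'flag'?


Lookup 'flag' → type float


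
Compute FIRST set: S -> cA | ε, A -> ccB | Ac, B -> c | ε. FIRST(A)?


Per alternative of A: FIRST(ccB) = {c}; FIRST(Ac) = {c}
FIRST(A) = {c}


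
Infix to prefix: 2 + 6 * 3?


'*' binds tighter: tree is (+ 2 (* 6 3))
Prefix: + 2 * 6 3


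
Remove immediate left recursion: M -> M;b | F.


Left-recursive alternatives: M;b; non-recursive: F
Introduce M': M -> FM', M' -> ;bM' | ε


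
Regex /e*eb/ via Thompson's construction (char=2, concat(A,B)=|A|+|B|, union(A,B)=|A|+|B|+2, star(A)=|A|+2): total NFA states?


Syntax tree has 3 char leaf(s), 0 union(s), 1 star(s)
chars contribute 3×2 = 6; each union adds +2; each star adds +2
Total: 6 + 0 + 2 = 8 states


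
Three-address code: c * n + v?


Break into single-operator statements:
t1 = c * n
t2 = t1 + v


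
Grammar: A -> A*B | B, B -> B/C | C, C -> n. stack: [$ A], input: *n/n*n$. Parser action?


shift '*' to continue A -> A*B
Action: shift


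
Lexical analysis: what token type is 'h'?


Pattern: letter/underscore followed by alphanumerics, not a keyword
Type: IDENTIFIER


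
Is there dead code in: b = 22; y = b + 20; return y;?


b is read by y's definition; y is returned
No dead code


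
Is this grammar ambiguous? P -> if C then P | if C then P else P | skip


dangling else: 'if C then if C then skip else skip' parses two ways
Ambiguous


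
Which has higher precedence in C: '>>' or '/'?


'/' is multiplicative (level 10); '>>' is shift (level 8)
Higher level binds tighter
'/' has higher precedence than '>>'


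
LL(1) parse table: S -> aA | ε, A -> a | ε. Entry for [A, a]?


For [A, a]: 'a' ∈ FIRST(a)
Entry: A -> a


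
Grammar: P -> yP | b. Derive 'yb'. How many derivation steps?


Derivation: P => yP => yb
Steps: 2


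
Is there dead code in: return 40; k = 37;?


statement follows a return and is unreachable
Dead: 'k = 37'


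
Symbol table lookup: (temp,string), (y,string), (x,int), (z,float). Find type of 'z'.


Lookup 'z' → type float


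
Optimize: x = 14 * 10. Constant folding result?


14 * 10 = 140 at compile time
Optimized: x = 140


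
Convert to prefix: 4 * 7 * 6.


left-to-right (same/higher precedence on left): tree is (* (* 4 7) 6)
Prefix: * * 4 7 6


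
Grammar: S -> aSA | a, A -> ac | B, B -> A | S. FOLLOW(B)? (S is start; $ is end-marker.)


$ ∈ FOLLOW(S). For each A -> αBβ: add FIRST(β)\{ε} to FOLLOW(B); if β nullable, add FOLLOW(A).
FOLLOW(B) = {$, a}


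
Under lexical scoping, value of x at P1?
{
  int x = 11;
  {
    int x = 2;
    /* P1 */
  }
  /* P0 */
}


x declared in the same block as P1
x = 2


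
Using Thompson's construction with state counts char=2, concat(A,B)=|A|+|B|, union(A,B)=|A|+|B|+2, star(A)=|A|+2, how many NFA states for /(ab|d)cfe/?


Syntax tree has 6 char leaf(s), 1 union(s), 0 star(s)
chars contribute 6×2 = 12; each union adds +2; each star adds +2
Total: 12 + 2 + 0 = 14 states


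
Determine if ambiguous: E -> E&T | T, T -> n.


precedence layered via separate nonterminal T: deterministic
Unambiguous


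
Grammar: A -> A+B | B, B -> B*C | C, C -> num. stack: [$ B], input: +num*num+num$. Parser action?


lookahead ∉ {*} so B won't extend; reduce A -> B
Action: reduce (A -> B)


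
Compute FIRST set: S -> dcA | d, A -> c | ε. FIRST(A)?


Per alternative of A: FIRST(c) = {c}; FIRST(ε) = {ε}
FIRST(A) = {c, ε}


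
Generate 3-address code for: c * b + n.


Break into single-operator statements:
t1 = c * b
t2 = t1 + n


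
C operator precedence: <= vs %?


'%' is multiplicative (level 10); '<=' is relational (level 7)
Higher level binds tighter
'%' has higher precedence than '<='


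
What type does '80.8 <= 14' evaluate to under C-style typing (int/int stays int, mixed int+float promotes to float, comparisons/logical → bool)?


Operand types: float <= int
Rule: comparison yields bool
Result type: bool


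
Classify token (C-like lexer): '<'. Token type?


Pattern: operator symbol
Type: OPERATOR


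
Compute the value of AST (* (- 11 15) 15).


Evaluate inner: (- 11 15) = -4
Evaluate root: (* -4 15) = -60
Result: -60


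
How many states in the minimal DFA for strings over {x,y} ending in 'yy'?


Track the longest suffix of input matching a prefix of 'yy': 3 classes (prefixes of length 0..2)
Minimal DFA: 3 states


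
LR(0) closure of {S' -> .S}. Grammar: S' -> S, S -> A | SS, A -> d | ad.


Start: S' -> .S
For each item with dot before a nonterminal B, add B -> .γ for every B-production
Closure: [S' -> .S, S -> .A, S -> .SS, A -> .d, A -> .ad]


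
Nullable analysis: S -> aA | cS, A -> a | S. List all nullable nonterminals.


A nonterminal is nullable iff some alternative derives ε (directly, or every symbol in it is nullable)
Nullable: {}


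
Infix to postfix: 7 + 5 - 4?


Left to right (same or higher precedence on left)
Postfix: 7 5 + 4 -


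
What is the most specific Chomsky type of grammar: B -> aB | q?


Right-linear: every RHS is a terminal or a terminal followed by one nonterminal
Classification: Type 3 (Regular)


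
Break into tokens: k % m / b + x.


Scan left to right, longest-match per lexeme
Tokens: ID(k), OP(%), ID(m), OP(/), ID(b), OP(+), ID(x)


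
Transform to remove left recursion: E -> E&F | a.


Left-recursive alternatives: E&F; non-recursive: a
Introduce E': E -> aE', E' -> &FE' | ε


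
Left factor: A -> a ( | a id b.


Common prefix: 'a'
Factored: A -> a A', A' -> ( | id b


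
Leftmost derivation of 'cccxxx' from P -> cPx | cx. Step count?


Derivation: P => cPx => ccPxx => cccxxx
Steps: 3


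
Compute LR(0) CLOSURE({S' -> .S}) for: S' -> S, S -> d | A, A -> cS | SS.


Start: S' -> .S
For each item with dot before a nonterminal B, add B -> .γ for every B-production
Closure: [S' -> .S, S -> .d, S -> .A, A -> .cS, A -> .SS]


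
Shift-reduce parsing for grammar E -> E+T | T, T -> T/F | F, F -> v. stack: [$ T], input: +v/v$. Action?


lookahead ∉ {/} so T won't extend; reduce E -> T
Action: reduce (E -> T)


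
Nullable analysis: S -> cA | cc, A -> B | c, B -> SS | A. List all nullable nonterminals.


A nonterminal is nullable iff some alternative derives ε (directly, or every symbol in it is nullable)
Nullable: {}


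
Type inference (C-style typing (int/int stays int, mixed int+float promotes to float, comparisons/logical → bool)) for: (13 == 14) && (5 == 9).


Operand types: bool && bool
Rule: logical operators take bool operands and yield bool
Result type: bool


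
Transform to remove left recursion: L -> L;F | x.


Left-recursive alternatives: L;F; non-recursive: x
Introduce L': L -> xL', L' -> ;FL' | ε


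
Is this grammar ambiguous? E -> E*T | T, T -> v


precedence layered via separate nonterminal T: deterministic
Unambiguous


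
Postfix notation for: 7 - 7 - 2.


Left to right (same or higher precedence on left)
Postfix: 7 7 - 2 -


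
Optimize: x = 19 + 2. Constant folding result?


19 + 2 = 21 at compile time
Optimized: x = 21


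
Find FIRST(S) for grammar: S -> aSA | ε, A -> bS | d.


Per alternative of S: FIRST(aSA) = {a}; FIRST(ε) = {ε}
FIRST(S) = {a, ε}


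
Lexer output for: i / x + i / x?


Scan left to right, longest-match per lexeme
Tokens: ID(i), OP(/), ID(x), OP(+), ID(i), OP(/), ID(x)


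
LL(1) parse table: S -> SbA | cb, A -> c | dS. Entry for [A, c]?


For [A, c]: 'c' ∈ FIRST(c)
Entry: A -> c


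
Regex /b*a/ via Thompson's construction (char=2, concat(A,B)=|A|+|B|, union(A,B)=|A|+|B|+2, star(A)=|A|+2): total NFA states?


Syntax tree has 2 char leaf(s), 0 union(s), 1 star(s)
chars contribute 2×2 = 4; each union adds +2; each star adds +2
Total: 4 + 0 + 2 = 6 states


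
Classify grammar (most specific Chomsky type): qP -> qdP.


LHS has context (more than one symbol) and |LHS| ≤ |RHS|
Classification: Type 1 (Context-Sensitive)


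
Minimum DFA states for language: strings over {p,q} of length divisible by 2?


Track length mod 2: states 0..1, accept at 0
Minimal DFA: 2 states


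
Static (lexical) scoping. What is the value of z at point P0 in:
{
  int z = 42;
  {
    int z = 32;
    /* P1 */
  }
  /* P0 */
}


z declared in the same block as P0
z = 42


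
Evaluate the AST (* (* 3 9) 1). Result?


Evaluate inner: (* 3 9) = 27
Evaluate root: (* 27 1) = 27
Result: 27


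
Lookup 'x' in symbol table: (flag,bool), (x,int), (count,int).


Lookup 'x' → type int


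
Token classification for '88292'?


Pattern: digits only
Type: INTEGER_LITERAL


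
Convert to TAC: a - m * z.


Break into single-operator statements:
t1 = m * z
t2 = a - t1


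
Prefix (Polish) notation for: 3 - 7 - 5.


left-to-right (same/higher precedence on left): tree is (- (- 3 7) 5)
Prefix: - - 3 7 5


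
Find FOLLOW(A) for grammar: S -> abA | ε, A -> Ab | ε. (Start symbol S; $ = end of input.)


$ ∈ FOLLOW(S). For each A -> αBβ: add FIRST(β)\{ε} to FOLLOW(B); if β nullable, add FOLLOW(A).
FOLLOW(A) = {$, b}


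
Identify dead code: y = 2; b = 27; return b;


y is assigned but never read
Dead: 'y = 2'


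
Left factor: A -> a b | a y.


Common prefix: 'a'
Factored: A -> a A', A' -> b | y


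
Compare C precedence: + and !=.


'+' is additive (level 9); '!=' is equality (level 6)
Higher level binds tighter
'+' has higher precedence than '!='


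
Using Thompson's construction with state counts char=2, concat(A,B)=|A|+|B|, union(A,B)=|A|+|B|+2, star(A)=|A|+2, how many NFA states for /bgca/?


Syntax tree has 4 char leaf(s), 0 union(s), 0 star(s)
chars contribute 4×2 = 8; each union adds +2; each star adds +2
Total: 8 + 0 + 0 = 8 states


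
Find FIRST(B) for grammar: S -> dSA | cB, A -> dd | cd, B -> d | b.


Per alternative of B: FIRST(d) = {d}; FIRST(b) = {b}
FIRST(B) = {b, d}


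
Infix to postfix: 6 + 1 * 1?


* has higher precedence, evaluate 1*1 first
Postfix: 6 1 1 * +


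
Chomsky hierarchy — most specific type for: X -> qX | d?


Right-linear: every RHS is a terminal or a terminal followed by one nonterminal
Classification: Type 3 (Regular)


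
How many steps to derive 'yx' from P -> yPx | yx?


Derivation: P => yx
Steps: 1


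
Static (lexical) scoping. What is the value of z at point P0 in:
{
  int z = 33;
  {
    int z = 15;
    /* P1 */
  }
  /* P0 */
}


z declared in the same block as P0
z = 33


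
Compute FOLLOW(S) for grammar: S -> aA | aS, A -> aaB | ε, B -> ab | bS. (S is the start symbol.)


$ ∈ FOLLOW(S). For each A -> αBβ: add FIRST(β)\{ε} to FOLLOW(B); if β nullable, add FOLLOW(A).
FOLLOW(S) = {$}


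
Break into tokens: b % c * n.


Scan left to right, longest-match per lexeme
Tokens: ID(b), OP(%), ID(c), OP(*), ID(n)


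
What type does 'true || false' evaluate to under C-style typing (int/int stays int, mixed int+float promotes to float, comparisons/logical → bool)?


Operand types: bool || bool
Rule: logical operators take bool operands and yield bool
Result type: bool


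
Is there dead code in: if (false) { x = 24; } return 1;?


condition is constant false, so the whole block is unreachable
Dead: 'if (false) { x = 24; }'


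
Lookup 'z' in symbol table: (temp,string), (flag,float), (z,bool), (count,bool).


Lookup 'z' → type bool


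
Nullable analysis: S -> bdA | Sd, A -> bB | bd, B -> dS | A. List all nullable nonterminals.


A nonterminal is nullable iff some alternative derives ε (directly, or every symbol in it is nullable)
Nullable: {}


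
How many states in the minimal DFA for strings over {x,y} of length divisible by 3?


Track length mod 3: states 0..2, accept at 0
Minimal DFA: 3 states


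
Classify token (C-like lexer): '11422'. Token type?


Pattern: digits only
Type: INTEGER_LITERAL


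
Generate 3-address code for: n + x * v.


Break into single-operator statements:
t1 = x * v
t2 = n + t1


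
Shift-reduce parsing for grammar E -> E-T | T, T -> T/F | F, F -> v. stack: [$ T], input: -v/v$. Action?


lookahead ∉ {/} so T won't extend; reduce E -> T
Action: reduce (E -> T)


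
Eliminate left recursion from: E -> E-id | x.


Left-recursive alternatives: E-id; non-recursive: x
Introduce E': E -> xE', E' -> -idE' | ε


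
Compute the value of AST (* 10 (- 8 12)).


Evaluate inner: (- 8 12) = -4
Evaluate root: (* 10 -4) = -40
Result: -40


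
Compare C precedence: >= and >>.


'>>' is shift (level 8); '>=' is relational (level 7)
Higher level binds tighter
'>>' has higher precedence than '>='


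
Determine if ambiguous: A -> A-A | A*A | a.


'a-a*a' has two parse trees (no precedence encoded between - and *)
Ambiguous


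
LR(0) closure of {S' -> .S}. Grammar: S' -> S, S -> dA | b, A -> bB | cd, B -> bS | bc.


Start: S' -> .S
For each item with dot before a nonterminal B, add B -> .γ for every B-production
Closure: [S' -> .S, S -> .dA, S -> .b]


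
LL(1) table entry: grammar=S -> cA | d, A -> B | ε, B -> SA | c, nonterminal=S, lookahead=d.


For [S, d]: 'd' ∈ FIRST(d)
Entry: S -> d


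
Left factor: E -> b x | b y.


Common prefix: 'b'
Factored: E -> b E', E' -> x | y


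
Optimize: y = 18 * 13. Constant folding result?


18 * 13 = 234 at compile time
Optimized: y = 234


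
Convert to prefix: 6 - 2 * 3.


'*' binds tighter: tree is (- 6 (* 2 3))
Prefix: - 6 * 2 3


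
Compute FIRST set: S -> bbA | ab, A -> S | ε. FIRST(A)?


Per alternative of A: FIRST(S) = {a, b}; FIRST(ε) = {ε}
FIRST(A) = {a, b, ε}


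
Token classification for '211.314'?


Pattern: digits with a decimal point
Type: FLOAT_LITERAL


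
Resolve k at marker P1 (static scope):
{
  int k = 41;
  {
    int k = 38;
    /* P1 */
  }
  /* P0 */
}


k declared in the same block as P1
k = 38


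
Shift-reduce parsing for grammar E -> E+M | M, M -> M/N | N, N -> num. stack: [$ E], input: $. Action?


start symbol E on stack, input exhausted
Action: accept


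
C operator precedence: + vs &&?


'+' is additive (level 9); '&&' is logical AND (level 2)
Higher level binds tighter
'+' has higher precedence than '&&'


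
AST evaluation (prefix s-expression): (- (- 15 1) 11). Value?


Evaluate inner: (- 15 1) = 14
Evaluate root: (- 14 11) = 3
Result: 3


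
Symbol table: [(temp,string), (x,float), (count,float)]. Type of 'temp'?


Lookup 'temp' → type string


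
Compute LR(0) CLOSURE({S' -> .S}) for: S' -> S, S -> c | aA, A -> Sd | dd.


Start: S' -> .S
For each item with dot before a nonterminal B, add B -> .γ for every B-production
Closure: [S' -> .S, S -> .c, S -> .aA]


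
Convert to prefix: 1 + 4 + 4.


left-to-right (same/higher precedence on left): tree is (+ (+ 1 4) 4)
Prefix: + + 1 4 4


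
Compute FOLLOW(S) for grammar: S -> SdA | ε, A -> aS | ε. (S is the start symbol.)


$ ∈ FOLLOW(S). For each A -> αBβ: add FIRST(β)\{ε} to FOLLOW(B); if β nullable, add FOLLOW(A).
FOLLOW(S) = {$, d}


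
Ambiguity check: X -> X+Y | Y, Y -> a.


precedence layered via separate nonterminal Y: deterministic
Unambiguous


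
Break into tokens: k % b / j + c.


Scan left to right, longest-match per lexeme
Tokens: ID(k), OP(%), ID(b), OP(/), ID(j), OP(+), ID(c)


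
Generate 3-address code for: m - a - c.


Break into single-operator statements:
t1 = m - a
t2 = t1 - c


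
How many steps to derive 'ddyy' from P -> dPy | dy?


Derivation: P => dPy => ddyy
Steps: 2


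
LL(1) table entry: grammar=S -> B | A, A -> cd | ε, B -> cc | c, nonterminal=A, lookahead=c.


For [A, c]: 'c' ∈ FIRST(cd)
Entry: A -> cd


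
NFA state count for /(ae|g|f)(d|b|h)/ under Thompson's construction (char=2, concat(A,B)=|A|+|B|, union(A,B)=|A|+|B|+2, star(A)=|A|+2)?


Syntax tree has 7 char leaf(s), 4 union(s), 0 star(s)
chars contribute 7×2 = 14; each union adds +2; each star adds +2
Total: 14 + 8 + 0 = 22 states


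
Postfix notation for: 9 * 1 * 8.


Left to right (same or higher precedence on left)
Postfix: 9 1 * 8 *


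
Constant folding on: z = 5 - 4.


5 - 4 = 1 at compile time
Optimized: z = 1


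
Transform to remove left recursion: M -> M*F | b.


Left-recursive alternatives: M*F; non-recursive: b
Introduce M': M -> bM', M' -> *FM' | ε


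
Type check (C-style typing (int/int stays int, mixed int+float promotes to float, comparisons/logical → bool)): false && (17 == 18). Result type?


Operand types: bool && bool
Rule: logical operators take bool operands and yield bool
Result type: bool


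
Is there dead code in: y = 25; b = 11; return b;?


y is assigned but never read
Dead: 'y = 25'


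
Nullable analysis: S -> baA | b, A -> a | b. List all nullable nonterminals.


A nonterminal is nullable iff some alternative derives ε (directly, or every symbol in it is nullable)
Nullable: {}


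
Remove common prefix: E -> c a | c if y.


Common prefix: 'c'
Factored: E -> c E', E' -> a | if y


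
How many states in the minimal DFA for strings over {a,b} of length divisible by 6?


Track length mod 6: states 0..5, accept at 0
Minimal DFA: 6 states


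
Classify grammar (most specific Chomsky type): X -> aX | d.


Right-linear: every RHS is a terminal or a terminal followed by one nonterminal
Classification: Type 3 (Regular)


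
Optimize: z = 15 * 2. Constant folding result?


15 * 2 = 30 at compile time
Optimized: z = 30


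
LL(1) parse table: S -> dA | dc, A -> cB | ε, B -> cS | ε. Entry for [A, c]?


For [A, c]: 'c' ∈ FIRST(cB)
Entry: A -> cB


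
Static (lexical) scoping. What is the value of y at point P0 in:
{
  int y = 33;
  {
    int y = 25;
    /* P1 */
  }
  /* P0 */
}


y declared in the same block as P0
y = 33


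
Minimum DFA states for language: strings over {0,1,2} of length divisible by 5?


Track length mod 5: states 0..4, accept at 0
Minimal DFA: 5 states


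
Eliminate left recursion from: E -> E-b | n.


Left-recursive alternatives: E-b; non-recursive: n
Introduce E': E -> nE', E' -> -bE' | ε


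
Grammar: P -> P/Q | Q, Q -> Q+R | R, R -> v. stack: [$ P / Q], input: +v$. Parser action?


'+' can extend Q; shift to build Q -> Q+R
Action: shift


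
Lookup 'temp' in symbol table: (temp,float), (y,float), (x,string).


Lookup 'temp' → type float


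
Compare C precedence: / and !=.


'/' is multiplicative (level 10); '!=' is equality (level 6)
Higher level binds tighter
'/' has higher precedence than '!='


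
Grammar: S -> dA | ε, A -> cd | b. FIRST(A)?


Per alternative of A: FIRST(cd) = {c}; FIRST(b) = {b}
FIRST(A) = {b, c}


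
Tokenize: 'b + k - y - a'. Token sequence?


Scan left to right, longest-match per lexeme
Tokens: ID(b), OP(+), ID(k), OP(-), ID(y), OP(-), ID(a)


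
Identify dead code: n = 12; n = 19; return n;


first assignment to n is overwritten before any read
Dead: 'n = 12'


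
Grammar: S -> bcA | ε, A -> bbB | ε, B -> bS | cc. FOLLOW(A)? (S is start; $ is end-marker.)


$ ∈ FOLLOW(S). For each A -> αBβ: add FIRST(β)\{ε} to FOLLOW(B); if β nullable, add FOLLOW(A).
FOLLOW(A) = {$}


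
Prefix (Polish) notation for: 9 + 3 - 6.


left-to-right (same/higher precedence on left): tree is (- (+ 9 3) 6)
Prefix: - + 9 3 6


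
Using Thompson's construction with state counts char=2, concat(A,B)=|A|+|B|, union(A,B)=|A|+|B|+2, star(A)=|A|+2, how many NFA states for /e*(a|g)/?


Syntax tree has 3 char leaf(s), 1 union(s), 1 star(s)
chars contribute 3×2 = 6; each union adds +2; each star adds +2
Total: 6 + 2 + 2 = 10 states


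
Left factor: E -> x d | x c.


Common prefix: 'x'
Factored: E -> x E', E' -> d | c


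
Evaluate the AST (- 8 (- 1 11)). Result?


Evaluate inner: (- 1 11) = -10
Evaluate root: (- 8 -10) = 18
Result: 18


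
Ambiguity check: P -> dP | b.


right-linear, alternatives start with distinct terminals 'd' vs 'b': unique leftmost derivation
Unambiguous


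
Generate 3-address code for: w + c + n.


Break into single-operator statements:
t1 = w + c
t2 = t1 + n


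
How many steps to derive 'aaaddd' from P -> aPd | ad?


Derivation: P => aPd => aaPdd => aaaddd
Steps: 3


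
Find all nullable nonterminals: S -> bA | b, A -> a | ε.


A nonterminal is nullable iff some alternative derives ε (directly, or every symbol in it is nullable)
Nullable: {A}


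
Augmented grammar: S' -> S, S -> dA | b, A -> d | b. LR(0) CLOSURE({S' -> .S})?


Start: S' -> .S
For each item with dot before a nonterminal B, add B -> .γ for every B-production
Closure: [S' -> .S, S -> .dA, S -> .b]


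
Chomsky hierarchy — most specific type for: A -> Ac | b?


Left-linear: every RHS is a terminal or one nonterminal followed by a terminal
Classification: Type 3 (Regular)


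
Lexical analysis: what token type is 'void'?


Pattern: reserved word
Type: KEYWORD


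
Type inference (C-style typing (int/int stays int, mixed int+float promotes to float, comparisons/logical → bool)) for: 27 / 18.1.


Operand types: int / float
Rule: mixed int/float promotes to float; int/int stays int
Result type: float


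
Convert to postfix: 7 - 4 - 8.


Left to right (same or higher precedence on left)
Postfix: 7 4 - 8 -


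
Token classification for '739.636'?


Pattern: digits with a decimal point
Type: FLOAT_LITERAL


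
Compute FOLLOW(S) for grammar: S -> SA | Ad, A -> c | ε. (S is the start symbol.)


$ ∈ FOLLOW(S). For each A -> αBβ: add FIRST(β)\{ε} to FOLLOW(B); if β nullable, add FOLLOW(A).
FOLLOW(S) = {$, c}


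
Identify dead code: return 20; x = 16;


statement follows a return and is unreachable
Dead: 'x = 16'


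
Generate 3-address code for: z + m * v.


Break into single-operator statements:
t1 = m * v
t2 = z + t1


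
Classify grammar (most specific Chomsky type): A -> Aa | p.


Left-linear: every RHS is a terminal or one nonterminal followed by a terminal
Classification: Type 3 (Regular)


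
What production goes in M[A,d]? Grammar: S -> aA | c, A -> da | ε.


For [A, d]: 'd' ∈ FIRST(da)
Entry: A -> da


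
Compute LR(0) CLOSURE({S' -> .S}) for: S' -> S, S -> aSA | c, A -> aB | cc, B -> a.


Start: S' -> .S
For each item with dot before a nonterminal B, add B -> .γ for every B-production
Closure: [S' -> .S, S -> .aSA, S -> .c]


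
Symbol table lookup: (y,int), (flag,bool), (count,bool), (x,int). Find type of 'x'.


Lookup 'x' → type int


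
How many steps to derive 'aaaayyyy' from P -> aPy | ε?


Derivation: P => aPy => aaPyy => aaaPyyy => aaaaPyyyy => aaaayyyy
Steps: 5


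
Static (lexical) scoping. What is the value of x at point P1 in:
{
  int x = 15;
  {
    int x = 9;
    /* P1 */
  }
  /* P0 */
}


x declared in the same block as P1
x = 9


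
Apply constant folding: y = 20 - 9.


20 - 9 = 11 at compile time
Optimized: y = 11


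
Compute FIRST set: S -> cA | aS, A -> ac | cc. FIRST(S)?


Per alternative of S: FIRST(cA) = {c}; FIRST(aS) = {a}
FIRST(S) = {a, c}


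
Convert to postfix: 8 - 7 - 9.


Left to right (same or higher precedence on left)
Postfix: 8 7 - 9 -


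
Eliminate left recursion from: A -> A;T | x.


Left-recursive alternatives: A;T; non-recursive: x
Introduce A': A -> xA', A' -> ;TA' | ε


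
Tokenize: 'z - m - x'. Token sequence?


Scan left to right, longest-match per lexeme
Tokens: ID(z), OP(-), ID(m), OP(-), ID(x)


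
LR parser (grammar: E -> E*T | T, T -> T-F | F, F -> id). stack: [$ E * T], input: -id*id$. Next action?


'-' can extend T; shift to build T -> T-F
Action: shift


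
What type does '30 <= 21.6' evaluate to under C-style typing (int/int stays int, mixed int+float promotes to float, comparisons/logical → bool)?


Operand types: int <= float
Rule: comparison yields bool
Result type: bool


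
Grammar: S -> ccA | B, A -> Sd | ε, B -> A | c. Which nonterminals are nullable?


A nonterminal is nullable iff some alternative derives ε (directly, or every symbol in it is nullable)
Nullable: {A, B, S}


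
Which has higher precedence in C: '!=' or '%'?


'%' is multiplicative (level 10); '!=' is equality (level 6)
Higher level binds tighter
'%' has higher precedence than '!='


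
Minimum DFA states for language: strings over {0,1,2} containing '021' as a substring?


KMP-style automaton: 3 progress states + 1 absorbing accept = 4
Minimal DFA: 4 states


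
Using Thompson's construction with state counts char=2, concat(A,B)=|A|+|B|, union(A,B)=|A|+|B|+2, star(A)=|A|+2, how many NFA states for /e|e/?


Syntax tree has 2 char leaf(s), 1 union(s), 0 star(s)
chars contribute 2×2 = 4; each union adds +2; each star adds +2
Total: 4 + 2 + 0 = 6 states


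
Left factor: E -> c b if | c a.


Common prefix: 'c'
Factored: E -> c E', E' -> b if | a


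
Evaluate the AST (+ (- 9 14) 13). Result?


Evaluate inner: (- 9 14) = -5
Evaluate root: (+ -5 13) = 8
Result: 8


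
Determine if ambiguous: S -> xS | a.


right-linear, alternatives start with distinct terminals 'x' vs 'a': unique leftmost derivation
Unambiguous


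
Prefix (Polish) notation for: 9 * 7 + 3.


left-to-right (same/higher precedence on left): tree is (+ (* 9 7) 3)
Prefix: + * 9 7 3


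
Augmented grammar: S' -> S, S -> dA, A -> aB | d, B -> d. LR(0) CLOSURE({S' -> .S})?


Start: S' -> .S
For each item with dot before a nonterminal B, add B -> .γ for every B-production
Closure: [S' -> .S, S -> .dA]


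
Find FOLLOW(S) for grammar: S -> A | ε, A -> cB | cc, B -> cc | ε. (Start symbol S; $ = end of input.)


$ ∈ FOLLOW(S). For each A -> αBβ: add FIRST(β)\{ε} to FOLLOW(B); if β nullable, add FOLLOW(A).
FOLLOW(S) = {$}


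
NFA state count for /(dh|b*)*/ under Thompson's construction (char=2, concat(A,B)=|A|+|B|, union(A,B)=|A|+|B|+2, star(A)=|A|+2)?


Syntax tree has 3 char leaf(s), 1 union(s), 2 star(s)
chars contribute 3×2 = 6; each union adds +2; each star adds +2
Total: 6 + 2 + 4 = 12 states


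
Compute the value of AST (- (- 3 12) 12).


Evaluate inner: (- 3 12) = -9
Evaluate root: (- -9 12) = -21
Result: -21


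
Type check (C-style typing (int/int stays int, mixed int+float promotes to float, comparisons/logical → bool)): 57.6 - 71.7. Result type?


Operand types: float - float
Rule: mixed int/float promotes to float; int/int stays int
Result type: float


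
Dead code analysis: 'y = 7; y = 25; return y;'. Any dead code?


first assignment to y is overwritten before any read
Dead: 'y = 7'


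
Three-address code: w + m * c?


Break into single-operator statements:
t1 = m * c
t2 = w + t1


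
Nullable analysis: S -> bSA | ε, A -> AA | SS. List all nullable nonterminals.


A nonterminal is nullable iff some alternative derives ε (directly, or every symbol in it is nullable)
Nullable: {A, S}


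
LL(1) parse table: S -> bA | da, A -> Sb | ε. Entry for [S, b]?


For [S, b]: 'b' ∈ FIRST(bA)
Entry: S -> bA


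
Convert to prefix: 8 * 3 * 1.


left-to-right (same/higher precedence on left): tree is (* (* 8 3) 1)
Prefix: * * 8 3 1


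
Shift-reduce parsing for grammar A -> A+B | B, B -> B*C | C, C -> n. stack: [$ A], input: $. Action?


start symbol A on stack, input exhausted
Action: accept


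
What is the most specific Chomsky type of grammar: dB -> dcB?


LHS has context (more than one symbol) and |LHS| ≤ |RHS|
Classification: Type 1 (Context-Sensitive)


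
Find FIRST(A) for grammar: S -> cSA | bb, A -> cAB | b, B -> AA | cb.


Per alternative of A: FIRST(cAB) = {c}; FIRST(b) = {b}
FIRST(A) = {b, c}


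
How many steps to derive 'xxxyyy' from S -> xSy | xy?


Derivation: S => xSy => xxSyy => xxxyyy
Steps: 3


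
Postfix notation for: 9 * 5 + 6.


Left to right (same or higher precedence on left)
Postfix: 9 5 * 6 +


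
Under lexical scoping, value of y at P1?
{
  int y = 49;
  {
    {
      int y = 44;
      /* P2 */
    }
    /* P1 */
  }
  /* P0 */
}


P1's block does not declare y; resolves to the enclosing declaration at depth 0
y = 49


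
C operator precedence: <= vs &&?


'<=' is relational (level 7); '&&' is logical AND (level 2)
Higher level binds tighter
'<=' has higher precedence than '&&'


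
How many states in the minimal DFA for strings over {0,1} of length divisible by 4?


Track length mod 4: states 0..3, accept at 0
Minimal DFA: 4 states


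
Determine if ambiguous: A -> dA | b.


right-linear, alternatives start with distinct terminals 'd' vs 'b': unique leftmost derivation
Unambiguous


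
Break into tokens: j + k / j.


Scan left to right, longest-match per lexeme
Tokens: ID(j), OP(+), ID(k), OP(/), ID(j)


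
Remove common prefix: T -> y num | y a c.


Common prefix: 'y'
Factored: T -> y T', T' -> num | a c


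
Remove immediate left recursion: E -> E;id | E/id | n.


Left-recursive alternatives: E;id, E/id; non-recursive: n
Introduce E': E -> nE', E' -> ;idE' | /idE' | ε


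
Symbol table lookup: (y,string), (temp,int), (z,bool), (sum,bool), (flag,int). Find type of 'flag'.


Lookup 'flag' → type int


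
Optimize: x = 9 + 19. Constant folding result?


9 + 19 = 28 at compile time
Optimized: x = 28


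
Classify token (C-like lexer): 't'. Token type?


Pattern: letter/underscore followed by alphanumerics, not a keyword
Type: IDENTIFIER


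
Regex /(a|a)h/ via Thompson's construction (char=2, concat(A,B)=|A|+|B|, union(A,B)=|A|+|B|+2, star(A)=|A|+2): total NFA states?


Syntax tree has 3 char leaf(s), 1 union(s), 0 star(s)
chars contribute 3×2 = 6; each union adds +2; each star adds +2
Total: 6 + 2 + 0 = 8 states


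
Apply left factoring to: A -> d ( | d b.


Common prefix: 'd'
Factored: A -> d A', A' -> ( | b


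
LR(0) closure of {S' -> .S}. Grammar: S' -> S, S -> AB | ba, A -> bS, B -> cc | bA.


Start: S' -> .S
For each item with dot before a nonterminal B, add B -> .γ for every B-production
Closure: [S' -> .S, S -> .AB, S -> .ba, A -> .bS]


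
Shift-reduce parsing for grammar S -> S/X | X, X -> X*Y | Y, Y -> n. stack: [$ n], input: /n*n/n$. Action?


'n' on top is the handle for Y -> n
Action: reduce (Y -> n)


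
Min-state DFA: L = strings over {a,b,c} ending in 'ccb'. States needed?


Track the longest suffix of input matching a prefix of 'ccb': 4 classes (prefixes of length 0..3)
Minimal DFA: 4 states


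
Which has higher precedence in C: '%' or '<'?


'%' is multiplicative (level 10); '<' is relational (level 7)
Higher level binds tighter
'%' has higher precedence than '<'


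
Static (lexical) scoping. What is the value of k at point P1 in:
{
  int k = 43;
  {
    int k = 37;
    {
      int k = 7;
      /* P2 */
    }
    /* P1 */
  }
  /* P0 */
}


k declared in the same block as P1
k = 37


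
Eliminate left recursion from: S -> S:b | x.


Left-recursive alternatives: S:b; non-recursive: x
Introduce S': S -> xS', S' -> :bS' | ε


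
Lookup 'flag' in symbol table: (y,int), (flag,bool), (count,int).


Lookup 'flag' → type bool


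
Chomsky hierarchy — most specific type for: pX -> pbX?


LHS has context (more than one symbol) and |LHS| ≤ |RHS|
Classification: Type 1 (Context-Sensitive)


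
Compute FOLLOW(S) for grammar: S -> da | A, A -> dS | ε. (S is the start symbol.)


$ ∈ FOLLOW(S). For each A -> αBβ: add FIRST(β)\{ε} to FOLLOW(B); if β nullable, add FOLLOW(A).
FOLLOW(S) = {$}


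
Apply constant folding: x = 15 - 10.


15 - 10 = 5 at compile time
Optimized: x = 5


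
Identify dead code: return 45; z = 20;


statement follows a return and is unreachable
Dead: 'z = 20'


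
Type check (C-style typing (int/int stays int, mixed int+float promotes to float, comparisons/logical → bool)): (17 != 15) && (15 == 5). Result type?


Operand types: bool && bool
Rule: logical operators take bool operands and yield bool
Result type: bool


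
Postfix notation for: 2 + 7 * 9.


* has higher precedence, evaluate 7*9 first
Postfix: 2 7 9 * +


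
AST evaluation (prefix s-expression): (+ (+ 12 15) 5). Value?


Evaluate inner: (+ 12 15) = 27
Evaluate root: (+ 27 5) = 32
Result: 32


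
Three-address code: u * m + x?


Break into single-operator statements:
t1 = u * m
t2 = t1 + x


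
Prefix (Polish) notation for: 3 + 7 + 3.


left-to-right (same/higher precedence on left): tree is (+ (+ 3 7) 3)
Prefix: + + 3 7 3


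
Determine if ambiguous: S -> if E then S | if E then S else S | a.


dangling else: 'if E then if E then a else a' parses two ways
Ambiguous
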